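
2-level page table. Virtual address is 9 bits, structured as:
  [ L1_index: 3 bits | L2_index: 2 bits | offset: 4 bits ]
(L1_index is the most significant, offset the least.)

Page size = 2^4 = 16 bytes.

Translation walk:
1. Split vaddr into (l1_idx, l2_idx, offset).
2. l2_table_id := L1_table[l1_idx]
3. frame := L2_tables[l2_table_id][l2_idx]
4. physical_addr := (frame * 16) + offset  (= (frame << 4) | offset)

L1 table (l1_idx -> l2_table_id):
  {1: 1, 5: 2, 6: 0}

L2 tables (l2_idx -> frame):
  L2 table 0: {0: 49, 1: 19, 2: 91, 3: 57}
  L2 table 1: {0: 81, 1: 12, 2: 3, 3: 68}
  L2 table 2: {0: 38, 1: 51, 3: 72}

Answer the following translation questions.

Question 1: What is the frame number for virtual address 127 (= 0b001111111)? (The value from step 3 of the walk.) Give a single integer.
Answer: 68

Derivation:
vaddr = 127: l1_idx=1, l2_idx=3
L1[1] = 1; L2[1][3] = 68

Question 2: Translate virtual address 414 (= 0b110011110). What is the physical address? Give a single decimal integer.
vaddr = 414 = 0b110011110
Split: l1_idx=6, l2_idx=1, offset=14
L1[6] = 0
L2[0][1] = 19
paddr = 19 * 16 + 14 = 318

Answer: 318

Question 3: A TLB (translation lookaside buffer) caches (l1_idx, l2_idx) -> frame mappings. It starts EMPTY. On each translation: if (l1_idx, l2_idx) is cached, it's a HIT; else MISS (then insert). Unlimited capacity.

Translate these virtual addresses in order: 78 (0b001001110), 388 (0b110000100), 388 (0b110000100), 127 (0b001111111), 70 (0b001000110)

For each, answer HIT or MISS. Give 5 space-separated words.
Answer: MISS MISS HIT MISS HIT

Derivation:
vaddr=78: (1,0) not in TLB -> MISS, insert
vaddr=388: (6,0) not in TLB -> MISS, insert
vaddr=388: (6,0) in TLB -> HIT
vaddr=127: (1,3) not in TLB -> MISS, insert
vaddr=70: (1,0) in TLB -> HIT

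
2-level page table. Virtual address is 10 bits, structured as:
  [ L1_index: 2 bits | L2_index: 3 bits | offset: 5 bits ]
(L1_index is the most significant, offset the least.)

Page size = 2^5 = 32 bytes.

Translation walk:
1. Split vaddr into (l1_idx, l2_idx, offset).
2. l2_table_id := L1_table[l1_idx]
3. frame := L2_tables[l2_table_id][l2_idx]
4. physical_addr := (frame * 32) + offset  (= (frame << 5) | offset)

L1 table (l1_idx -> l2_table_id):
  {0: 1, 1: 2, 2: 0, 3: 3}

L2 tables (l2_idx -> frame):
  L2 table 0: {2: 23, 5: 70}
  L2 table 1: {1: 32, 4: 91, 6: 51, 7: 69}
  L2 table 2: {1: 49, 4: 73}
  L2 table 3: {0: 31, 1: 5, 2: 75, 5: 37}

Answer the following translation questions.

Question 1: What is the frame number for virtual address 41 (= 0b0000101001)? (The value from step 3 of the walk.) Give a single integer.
vaddr = 41: l1_idx=0, l2_idx=1
L1[0] = 1; L2[1][1] = 32

Answer: 32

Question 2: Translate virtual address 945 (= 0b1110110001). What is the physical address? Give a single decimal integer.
Answer: 1201

Derivation:
vaddr = 945 = 0b1110110001
Split: l1_idx=3, l2_idx=5, offset=17
L1[3] = 3
L2[3][5] = 37
paddr = 37 * 32 + 17 = 1201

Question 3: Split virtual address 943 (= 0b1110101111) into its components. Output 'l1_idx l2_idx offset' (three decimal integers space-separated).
vaddr = 943 = 0b1110101111
  top 2 bits -> l1_idx = 3
  next 3 bits -> l2_idx = 5
  bottom 5 bits -> offset = 15

Answer: 3 5 15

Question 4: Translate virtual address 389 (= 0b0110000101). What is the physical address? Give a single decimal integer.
Answer: 2341

Derivation:
vaddr = 389 = 0b0110000101
Split: l1_idx=1, l2_idx=4, offset=5
L1[1] = 2
L2[2][4] = 73
paddr = 73 * 32 + 5 = 2341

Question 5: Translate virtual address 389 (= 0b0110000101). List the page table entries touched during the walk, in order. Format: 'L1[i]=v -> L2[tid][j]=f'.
Answer: L1[1]=2 -> L2[2][4]=73

Derivation:
vaddr = 389 = 0b0110000101
Split: l1_idx=1, l2_idx=4, offset=5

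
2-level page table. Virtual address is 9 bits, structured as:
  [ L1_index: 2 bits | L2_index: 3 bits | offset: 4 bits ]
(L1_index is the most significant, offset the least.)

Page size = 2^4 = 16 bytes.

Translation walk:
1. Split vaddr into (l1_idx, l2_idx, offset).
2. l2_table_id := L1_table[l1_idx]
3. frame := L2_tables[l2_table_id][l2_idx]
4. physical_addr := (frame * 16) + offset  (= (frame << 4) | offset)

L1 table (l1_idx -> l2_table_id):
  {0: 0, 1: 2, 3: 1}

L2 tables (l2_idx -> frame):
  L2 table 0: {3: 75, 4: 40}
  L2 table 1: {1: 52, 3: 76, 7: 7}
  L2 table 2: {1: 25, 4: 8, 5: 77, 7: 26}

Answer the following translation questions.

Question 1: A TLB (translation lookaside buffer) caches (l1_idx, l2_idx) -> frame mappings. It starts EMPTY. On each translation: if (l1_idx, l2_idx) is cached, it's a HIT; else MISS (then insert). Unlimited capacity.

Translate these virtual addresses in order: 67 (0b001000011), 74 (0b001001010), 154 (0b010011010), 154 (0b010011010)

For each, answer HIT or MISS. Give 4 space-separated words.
vaddr=67: (0,4) not in TLB -> MISS, insert
vaddr=74: (0,4) in TLB -> HIT
vaddr=154: (1,1) not in TLB -> MISS, insert
vaddr=154: (1,1) in TLB -> HIT

Answer: MISS HIT MISS HIT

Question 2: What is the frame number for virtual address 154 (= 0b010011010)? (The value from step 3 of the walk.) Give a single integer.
vaddr = 154: l1_idx=1, l2_idx=1
L1[1] = 2; L2[2][1] = 25

Answer: 25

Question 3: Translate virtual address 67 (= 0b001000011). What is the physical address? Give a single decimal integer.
vaddr = 67 = 0b001000011
Split: l1_idx=0, l2_idx=4, offset=3
L1[0] = 0
L2[0][4] = 40
paddr = 40 * 16 + 3 = 643

Answer: 643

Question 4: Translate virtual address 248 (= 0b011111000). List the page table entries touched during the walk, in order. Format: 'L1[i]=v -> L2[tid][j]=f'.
Answer: L1[1]=2 -> L2[2][7]=26

Derivation:
vaddr = 248 = 0b011111000
Split: l1_idx=1, l2_idx=7, offset=8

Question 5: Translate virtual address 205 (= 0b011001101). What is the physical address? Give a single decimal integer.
Answer: 141

Derivation:
vaddr = 205 = 0b011001101
Split: l1_idx=1, l2_idx=4, offset=13
L1[1] = 2
L2[2][4] = 8
paddr = 8 * 16 + 13 = 141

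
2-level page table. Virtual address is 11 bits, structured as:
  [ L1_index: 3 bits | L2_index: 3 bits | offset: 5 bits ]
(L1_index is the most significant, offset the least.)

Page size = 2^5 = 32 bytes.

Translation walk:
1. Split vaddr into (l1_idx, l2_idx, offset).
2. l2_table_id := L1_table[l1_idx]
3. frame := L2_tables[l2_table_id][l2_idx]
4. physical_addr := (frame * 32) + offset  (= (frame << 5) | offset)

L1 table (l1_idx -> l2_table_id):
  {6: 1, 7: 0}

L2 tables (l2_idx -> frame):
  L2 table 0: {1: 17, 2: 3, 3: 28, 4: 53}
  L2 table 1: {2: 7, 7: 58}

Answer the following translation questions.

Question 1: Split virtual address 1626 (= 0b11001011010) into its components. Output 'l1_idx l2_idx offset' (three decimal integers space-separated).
vaddr = 1626 = 0b11001011010
  top 3 bits -> l1_idx = 6
  next 3 bits -> l2_idx = 2
  bottom 5 bits -> offset = 26

Answer: 6 2 26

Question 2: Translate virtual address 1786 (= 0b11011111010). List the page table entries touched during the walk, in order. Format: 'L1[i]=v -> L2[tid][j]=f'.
Answer: L1[6]=1 -> L2[1][7]=58

Derivation:
vaddr = 1786 = 0b11011111010
Split: l1_idx=6, l2_idx=7, offset=26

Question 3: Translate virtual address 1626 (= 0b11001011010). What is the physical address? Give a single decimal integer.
vaddr = 1626 = 0b11001011010
Split: l1_idx=6, l2_idx=2, offset=26
L1[6] = 1
L2[1][2] = 7
paddr = 7 * 32 + 26 = 250

Answer: 250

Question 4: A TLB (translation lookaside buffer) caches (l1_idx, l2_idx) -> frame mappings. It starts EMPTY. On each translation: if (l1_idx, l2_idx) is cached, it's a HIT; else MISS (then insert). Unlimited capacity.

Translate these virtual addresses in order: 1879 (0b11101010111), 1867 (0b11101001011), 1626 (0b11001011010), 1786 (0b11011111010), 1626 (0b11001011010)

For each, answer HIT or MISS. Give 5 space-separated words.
Answer: MISS HIT MISS MISS HIT

Derivation:
vaddr=1879: (7,2) not in TLB -> MISS, insert
vaddr=1867: (7,2) in TLB -> HIT
vaddr=1626: (6,2) not in TLB -> MISS, insert
vaddr=1786: (6,7) not in TLB -> MISS, insert
vaddr=1626: (6,2) in TLB -> HIT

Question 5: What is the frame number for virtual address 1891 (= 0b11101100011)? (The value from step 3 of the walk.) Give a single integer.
Answer: 28

Derivation:
vaddr = 1891: l1_idx=7, l2_idx=3
L1[7] = 0; L2[0][3] = 28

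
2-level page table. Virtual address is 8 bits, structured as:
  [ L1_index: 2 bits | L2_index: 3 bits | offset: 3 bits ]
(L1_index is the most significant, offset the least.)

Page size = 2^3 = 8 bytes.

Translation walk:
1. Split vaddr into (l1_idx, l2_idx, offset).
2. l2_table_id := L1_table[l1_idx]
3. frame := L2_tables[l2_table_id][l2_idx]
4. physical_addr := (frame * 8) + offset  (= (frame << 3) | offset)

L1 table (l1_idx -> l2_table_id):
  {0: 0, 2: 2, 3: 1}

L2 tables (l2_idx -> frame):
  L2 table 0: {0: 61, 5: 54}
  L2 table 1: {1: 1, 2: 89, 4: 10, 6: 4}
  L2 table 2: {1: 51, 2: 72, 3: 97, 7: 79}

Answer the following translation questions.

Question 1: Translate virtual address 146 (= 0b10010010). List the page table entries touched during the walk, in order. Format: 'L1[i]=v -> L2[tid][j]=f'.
Answer: L1[2]=2 -> L2[2][2]=72

Derivation:
vaddr = 146 = 0b10010010
Split: l1_idx=2, l2_idx=2, offset=2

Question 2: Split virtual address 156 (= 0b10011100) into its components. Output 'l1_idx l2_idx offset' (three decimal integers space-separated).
Answer: 2 3 4

Derivation:
vaddr = 156 = 0b10011100
  top 2 bits -> l1_idx = 2
  next 3 bits -> l2_idx = 3
  bottom 3 bits -> offset = 4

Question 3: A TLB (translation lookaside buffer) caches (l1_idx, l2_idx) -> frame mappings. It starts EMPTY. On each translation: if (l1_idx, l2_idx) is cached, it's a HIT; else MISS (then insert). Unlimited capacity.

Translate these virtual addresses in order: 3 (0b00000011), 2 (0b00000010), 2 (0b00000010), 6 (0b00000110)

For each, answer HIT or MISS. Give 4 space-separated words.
vaddr=3: (0,0) not in TLB -> MISS, insert
vaddr=2: (0,0) in TLB -> HIT
vaddr=2: (0,0) in TLB -> HIT
vaddr=6: (0,0) in TLB -> HIT

Answer: MISS HIT HIT HIT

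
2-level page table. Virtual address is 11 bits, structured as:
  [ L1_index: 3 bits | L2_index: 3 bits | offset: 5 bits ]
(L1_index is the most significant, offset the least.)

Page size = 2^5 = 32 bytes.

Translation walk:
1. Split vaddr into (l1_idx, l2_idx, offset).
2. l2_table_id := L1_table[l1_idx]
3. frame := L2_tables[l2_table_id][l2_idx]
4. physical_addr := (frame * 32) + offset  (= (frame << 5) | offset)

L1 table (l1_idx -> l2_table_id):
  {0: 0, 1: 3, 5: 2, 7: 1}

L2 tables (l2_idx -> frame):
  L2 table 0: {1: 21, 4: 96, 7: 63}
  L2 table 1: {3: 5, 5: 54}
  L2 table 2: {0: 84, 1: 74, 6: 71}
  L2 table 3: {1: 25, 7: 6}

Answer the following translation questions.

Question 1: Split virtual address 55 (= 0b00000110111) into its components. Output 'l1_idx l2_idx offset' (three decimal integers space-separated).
vaddr = 55 = 0b00000110111
  top 3 bits -> l1_idx = 0
  next 3 bits -> l2_idx = 1
  bottom 5 bits -> offset = 23

Answer: 0 1 23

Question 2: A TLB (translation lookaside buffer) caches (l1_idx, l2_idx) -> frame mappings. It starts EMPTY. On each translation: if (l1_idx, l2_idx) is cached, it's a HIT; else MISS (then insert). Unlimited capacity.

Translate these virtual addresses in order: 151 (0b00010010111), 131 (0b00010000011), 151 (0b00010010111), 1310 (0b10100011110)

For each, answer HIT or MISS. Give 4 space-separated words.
Answer: MISS HIT HIT MISS

Derivation:
vaddr=151: (0,4) not in TLB -> MISS, insert
vaddr=131: (0,4) in TLB -> HIT
vaddr=151: (0,4) in TLB -> HIT
vaddr=1310: (5,0) not in TLB -> MISS, insert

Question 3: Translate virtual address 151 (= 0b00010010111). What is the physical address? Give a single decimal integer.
vaddr = 151 = 0b00010010111
Split: l1_idx=0, l2_idx=4, offset=23
L1[0] = 0
L2[0][4] = 96
paddr = 96 * 32 + 23 = 3095

Answer: 3095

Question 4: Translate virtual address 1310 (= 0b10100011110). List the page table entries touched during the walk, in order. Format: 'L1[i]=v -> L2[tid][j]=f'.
Answer: L1[5]=2 -> L2[2][0]=84

Derivation:
vaddr = 1310 = 0b10100011110
Split: l1_idx=5, l2_idx=0, offset=30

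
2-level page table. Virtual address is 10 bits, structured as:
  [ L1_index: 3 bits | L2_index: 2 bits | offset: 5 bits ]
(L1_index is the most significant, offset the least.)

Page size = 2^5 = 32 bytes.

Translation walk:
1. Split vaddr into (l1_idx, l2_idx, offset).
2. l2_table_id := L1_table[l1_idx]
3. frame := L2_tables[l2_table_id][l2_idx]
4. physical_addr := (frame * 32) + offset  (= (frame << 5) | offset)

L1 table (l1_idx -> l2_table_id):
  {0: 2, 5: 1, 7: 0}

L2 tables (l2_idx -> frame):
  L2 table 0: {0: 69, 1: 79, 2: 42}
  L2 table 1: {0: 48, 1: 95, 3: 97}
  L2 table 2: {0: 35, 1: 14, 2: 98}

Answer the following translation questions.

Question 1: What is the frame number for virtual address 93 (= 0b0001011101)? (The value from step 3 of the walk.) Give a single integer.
Answer: 98

Derivation:
vaddr = 93: l1_idx=0, l2_idx=2
L1[0] = 2; L2[2][2] = 98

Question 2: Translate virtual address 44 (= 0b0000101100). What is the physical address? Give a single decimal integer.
vaddr = 44 = 0b0000101100
Split: l1_idx=0, l2_idx=1, offset=12
L1[0] = 2
L2[2][1] = 14
paddr = 14 * 32 + 12 = 460

Answer: 460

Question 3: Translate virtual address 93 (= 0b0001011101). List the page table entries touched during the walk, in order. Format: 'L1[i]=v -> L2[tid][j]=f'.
vaddr = 93 = 0b0001011101
Split: l1_idx=0, l2_idx=2, offset=29

Answer: L1[0]=2 -> L2[2][2]=98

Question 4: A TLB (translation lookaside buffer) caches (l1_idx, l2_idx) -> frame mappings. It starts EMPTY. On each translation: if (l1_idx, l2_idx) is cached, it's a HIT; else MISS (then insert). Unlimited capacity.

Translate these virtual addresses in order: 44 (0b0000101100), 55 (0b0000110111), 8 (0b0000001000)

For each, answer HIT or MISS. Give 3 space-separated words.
Answer: MISS HIT MISS

Derivation:
vaddr=44: (0,1) not in TLB -> MISS, insert
vaddr=55: (0,1) in TLB -> HIT
vaddr=8: (0,0) not in TLB -> MISS, insert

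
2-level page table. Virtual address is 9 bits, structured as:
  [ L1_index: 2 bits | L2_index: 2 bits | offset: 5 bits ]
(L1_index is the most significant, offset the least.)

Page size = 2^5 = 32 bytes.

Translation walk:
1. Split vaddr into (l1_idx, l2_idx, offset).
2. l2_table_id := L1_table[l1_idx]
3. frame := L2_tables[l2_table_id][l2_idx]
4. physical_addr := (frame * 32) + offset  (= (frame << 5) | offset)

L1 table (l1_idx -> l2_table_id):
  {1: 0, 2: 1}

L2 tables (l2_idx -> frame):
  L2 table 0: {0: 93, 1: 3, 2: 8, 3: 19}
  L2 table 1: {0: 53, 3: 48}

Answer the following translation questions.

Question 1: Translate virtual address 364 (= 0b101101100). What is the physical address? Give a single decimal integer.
Answer: 1548

Derivation:
vaddr = 364 = 0b101101100
Split: l1_idx=2, l2_idx=3, offset=12
L1[2] = 1
L2[1][3] = 48
paddr = 48 * 32 + 12 = 1548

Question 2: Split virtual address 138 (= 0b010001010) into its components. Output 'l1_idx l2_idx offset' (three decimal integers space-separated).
vaddr = 138 = 0b010001010
  top 2 bits -> l1_idx = 1
  next 2 bits -> l2_idx = 0
  bottom 5 bits -> offset = 10

Answer: 1 0 10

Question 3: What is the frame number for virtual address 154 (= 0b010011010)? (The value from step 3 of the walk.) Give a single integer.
Answer: 93

Derivation:
vaddr = 154: l1_idx=1, l2_idx=0
L1[1] = 0; L2[0][0] = 93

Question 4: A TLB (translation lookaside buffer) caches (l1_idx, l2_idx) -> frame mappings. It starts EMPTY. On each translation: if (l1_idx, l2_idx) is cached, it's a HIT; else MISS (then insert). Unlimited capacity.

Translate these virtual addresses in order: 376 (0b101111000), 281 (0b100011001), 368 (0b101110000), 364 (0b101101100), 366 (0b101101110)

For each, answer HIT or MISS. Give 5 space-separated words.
vaddr=376: (2,3) not in TLB -> MISS, insert
vaddr=281: (2,0) not in TLB -> MISS, insert
vaddr=368: (2,3) in TLB -> HIT
vaddr=364: (2,3) in TLB -> HIT
vaddr=366: (2,3) in TLB -> HIT

Answer: MISS MISS HIT HIT HIT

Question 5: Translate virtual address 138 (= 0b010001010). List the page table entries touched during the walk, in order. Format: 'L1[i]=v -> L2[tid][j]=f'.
Answer: L1[1]=0 -> L2[0][0]=93

Derivation:
vaddr = 138 = 0b010001010
Split: l1_idx=1, l2_idx=0, offset=10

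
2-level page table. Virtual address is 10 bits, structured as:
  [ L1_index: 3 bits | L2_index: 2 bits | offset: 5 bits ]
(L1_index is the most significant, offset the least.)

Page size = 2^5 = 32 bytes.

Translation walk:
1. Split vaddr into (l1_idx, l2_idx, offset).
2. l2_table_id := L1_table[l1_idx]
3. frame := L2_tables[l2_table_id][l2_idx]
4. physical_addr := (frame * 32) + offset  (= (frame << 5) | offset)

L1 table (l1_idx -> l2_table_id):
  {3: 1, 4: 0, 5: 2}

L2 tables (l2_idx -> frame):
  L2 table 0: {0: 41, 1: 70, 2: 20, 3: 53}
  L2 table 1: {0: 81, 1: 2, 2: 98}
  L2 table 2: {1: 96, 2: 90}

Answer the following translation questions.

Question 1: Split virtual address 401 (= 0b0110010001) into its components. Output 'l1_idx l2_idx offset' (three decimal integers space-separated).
Answer: 3 0 17

Derivation:
vaddr = 401 = 0b0110010001
  top 3 bits -> l1_idx = 3
  next 2 bits -> l2_idx = 0
  bottom 5 bits -> offset = 17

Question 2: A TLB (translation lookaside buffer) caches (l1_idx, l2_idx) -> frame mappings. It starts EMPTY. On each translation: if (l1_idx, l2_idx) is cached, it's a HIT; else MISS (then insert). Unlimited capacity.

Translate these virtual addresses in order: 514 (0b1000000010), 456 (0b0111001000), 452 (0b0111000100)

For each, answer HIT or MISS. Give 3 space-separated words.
vaddr=514: (4,0) not in TLB -> MISS, insert
vaddr=456: (3,2) not in TLB -> MISS, insert
vaddr=452: (3,2) in TLB -> HIT

Answer: MISS MISS HIT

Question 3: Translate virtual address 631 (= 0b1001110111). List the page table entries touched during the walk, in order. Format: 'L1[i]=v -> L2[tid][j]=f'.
Answer: L1[4]=0 -> L2[0][3]=53

Derivation:
vaddr = 631 = 0b1001110111
Split: l1_idx=4, l2_idx=3, offset=23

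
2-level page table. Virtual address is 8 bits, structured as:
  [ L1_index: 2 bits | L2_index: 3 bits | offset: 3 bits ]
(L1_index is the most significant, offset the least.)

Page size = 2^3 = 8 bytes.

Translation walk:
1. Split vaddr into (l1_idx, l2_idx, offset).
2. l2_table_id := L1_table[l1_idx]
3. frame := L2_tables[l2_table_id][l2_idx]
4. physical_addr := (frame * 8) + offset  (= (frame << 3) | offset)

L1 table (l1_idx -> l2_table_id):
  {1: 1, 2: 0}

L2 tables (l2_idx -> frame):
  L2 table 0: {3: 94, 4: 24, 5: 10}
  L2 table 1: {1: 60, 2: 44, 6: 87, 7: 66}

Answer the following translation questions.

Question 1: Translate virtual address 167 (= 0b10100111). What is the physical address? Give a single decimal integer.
vaddr = 167 = 0b10100111
Split: l1_idx=2, l2_idx=4, offset=7
L1[2] = 0
L2[0][4] = 24
paddr = 24 * 8 + 7 = 199

Answer: 199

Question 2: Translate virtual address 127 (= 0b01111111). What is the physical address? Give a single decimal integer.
Answer: 535

Derivation:
vaddr = 127 = 0b01111111
Split: l1_idx=1, l2_idx=7, offset=7
L1[1] = 1
L2[1][7] = 66
paddr = 66 * 8 + 7 = 535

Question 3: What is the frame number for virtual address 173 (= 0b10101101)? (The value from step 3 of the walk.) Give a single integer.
vaddr = 173: l1_idx=2, l2_idx=5
L1[2] = 0; L2[0][5] = 10

Answer: 10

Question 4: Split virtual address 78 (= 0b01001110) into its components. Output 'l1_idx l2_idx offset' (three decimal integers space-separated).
Answer: 1 1 6

Derivation:
vaddr = 78 = 0b01001110
  top 2 bits -> l1_idx = 1
  next 3 bits -> l2_idx = 1
  bottom 3 bits -> offset = 6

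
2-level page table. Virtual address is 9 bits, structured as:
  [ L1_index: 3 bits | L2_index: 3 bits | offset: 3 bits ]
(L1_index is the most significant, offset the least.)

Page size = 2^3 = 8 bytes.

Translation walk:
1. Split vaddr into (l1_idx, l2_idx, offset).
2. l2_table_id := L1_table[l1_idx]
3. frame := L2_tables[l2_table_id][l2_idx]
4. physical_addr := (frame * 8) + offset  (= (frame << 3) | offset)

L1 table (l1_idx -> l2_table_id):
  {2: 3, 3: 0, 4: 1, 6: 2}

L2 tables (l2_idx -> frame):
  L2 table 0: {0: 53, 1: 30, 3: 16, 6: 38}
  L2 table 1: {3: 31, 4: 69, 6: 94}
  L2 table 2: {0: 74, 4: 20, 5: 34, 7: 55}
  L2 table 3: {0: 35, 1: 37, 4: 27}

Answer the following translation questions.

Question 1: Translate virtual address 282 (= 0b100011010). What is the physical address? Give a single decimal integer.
Answer: 250

Derivation:
vaddr = 282 = 0b100011010
Split: l1_idx=4, l2_idx=3, offset=2
L1[4] = 1
L2[1][3] = 31
paddr = 31 * 8 + 2 = 250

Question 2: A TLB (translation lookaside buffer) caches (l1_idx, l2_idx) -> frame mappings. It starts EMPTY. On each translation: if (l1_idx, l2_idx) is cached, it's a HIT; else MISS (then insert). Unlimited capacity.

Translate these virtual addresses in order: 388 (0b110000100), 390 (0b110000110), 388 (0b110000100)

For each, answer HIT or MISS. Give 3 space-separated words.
Answer: MISS HIT HIT

Derivation:
vaddr=388: (6,0) not in TLB -> MISS, insert
vaddr=390: (6,0) in TLB -> HIT
vaddr=388: (6,0) in TLB -> HIT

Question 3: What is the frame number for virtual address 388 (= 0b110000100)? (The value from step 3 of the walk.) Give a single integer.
Answer: 74

Derivation:
vaddr = 388: l1_idx=6, l2_idx=0
L1[6] = 2; L2[2][0] = 74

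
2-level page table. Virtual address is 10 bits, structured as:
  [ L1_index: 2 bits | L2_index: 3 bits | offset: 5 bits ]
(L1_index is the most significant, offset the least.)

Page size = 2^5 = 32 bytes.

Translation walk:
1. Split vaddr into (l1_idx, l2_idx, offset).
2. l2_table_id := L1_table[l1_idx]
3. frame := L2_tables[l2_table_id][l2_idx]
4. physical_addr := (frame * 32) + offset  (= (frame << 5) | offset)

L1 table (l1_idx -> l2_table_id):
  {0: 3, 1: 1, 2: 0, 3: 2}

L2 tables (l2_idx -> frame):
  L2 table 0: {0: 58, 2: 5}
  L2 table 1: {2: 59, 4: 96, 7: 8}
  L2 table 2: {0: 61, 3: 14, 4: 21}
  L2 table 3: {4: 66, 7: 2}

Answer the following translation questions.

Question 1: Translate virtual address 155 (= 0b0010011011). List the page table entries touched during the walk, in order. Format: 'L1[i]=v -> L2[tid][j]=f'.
vaddr = 155 = 0b0010011011
Split: l1_idx=0, l2_idx=4, offset=27

Answer: L1[0]=3 -> L2[3][4]=66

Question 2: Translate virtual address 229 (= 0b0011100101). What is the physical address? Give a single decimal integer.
vaddr = 229 = 0b0011100101
Split: l1_idx=0, l2_idx=7, offset=5
L1[0] = 3
L2[3][7] = 2
paddr = 2 * 32 + 5 = 69

Answer: 69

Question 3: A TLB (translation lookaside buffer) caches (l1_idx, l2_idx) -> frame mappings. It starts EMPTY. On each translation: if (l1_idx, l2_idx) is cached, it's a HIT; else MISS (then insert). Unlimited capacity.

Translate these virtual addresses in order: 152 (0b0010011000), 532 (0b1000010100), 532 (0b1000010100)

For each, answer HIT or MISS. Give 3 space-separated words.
vaddr=152: (0,4) not in TLB -> MISS, insert
vaddr=532: (2,0) not in TLB -> MISS, insert
vaddr=532: (2,0) in TLB -> HIT

Answer: MISS MISS HIT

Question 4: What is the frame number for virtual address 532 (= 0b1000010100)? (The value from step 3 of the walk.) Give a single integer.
vaddr = 532: l1_idx=2, l2_idx=0
L1[2] = 0; L2[0][0] = 58

Answer: 58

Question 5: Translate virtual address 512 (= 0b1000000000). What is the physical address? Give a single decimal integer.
Answer: 1856

Derivation:
vaddr = 512 = 0b1000000000
Split: l1_idx=2, l2_idx=0, offset=0
L1[2] = 0
L2[0][0] = 58
paddr = 58 * 32 + 0 = 1856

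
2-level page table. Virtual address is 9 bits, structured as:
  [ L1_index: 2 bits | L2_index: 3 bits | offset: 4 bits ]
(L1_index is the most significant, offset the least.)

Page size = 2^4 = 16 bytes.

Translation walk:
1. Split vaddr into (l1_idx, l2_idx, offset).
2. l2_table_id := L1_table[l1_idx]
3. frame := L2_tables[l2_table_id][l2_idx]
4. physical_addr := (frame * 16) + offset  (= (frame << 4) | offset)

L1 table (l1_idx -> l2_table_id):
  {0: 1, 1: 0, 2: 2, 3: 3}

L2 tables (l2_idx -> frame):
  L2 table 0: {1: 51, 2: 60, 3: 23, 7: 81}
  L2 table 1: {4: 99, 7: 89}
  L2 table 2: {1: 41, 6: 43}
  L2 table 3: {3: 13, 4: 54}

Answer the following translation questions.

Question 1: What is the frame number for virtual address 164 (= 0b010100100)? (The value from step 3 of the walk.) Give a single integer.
Answer: 60

Derivation:
vaddr = 164: l1_idx=1, l2_idx=2
L1[1] = 0; L2[0][2] = 60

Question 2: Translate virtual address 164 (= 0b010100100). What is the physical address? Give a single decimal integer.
vaddr = 164 = 0b010100100
Split: l1_idx=1, l2_idx=2, offset=4
L1[1] = 0
L2[0][2] = 60
paddr = 60 * 16 + 4 = 964

Answer: 964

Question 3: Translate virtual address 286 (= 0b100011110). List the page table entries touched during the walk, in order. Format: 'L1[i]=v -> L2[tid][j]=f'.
vaddr = 286 = 0b100011110
Split: l1_idx=2, l2_idx=1, offset=14

Answer: L1[2]=2 -> L2[2][1]=41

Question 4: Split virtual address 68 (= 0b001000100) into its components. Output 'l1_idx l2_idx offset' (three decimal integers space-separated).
vaddr = 68 = 0b001000100
  top 2 bits -> l1_idx = 0
  next 3 bits -> l2_idx = 4
  bottom 4 bits -> offset = 4

Answer: 0 4 4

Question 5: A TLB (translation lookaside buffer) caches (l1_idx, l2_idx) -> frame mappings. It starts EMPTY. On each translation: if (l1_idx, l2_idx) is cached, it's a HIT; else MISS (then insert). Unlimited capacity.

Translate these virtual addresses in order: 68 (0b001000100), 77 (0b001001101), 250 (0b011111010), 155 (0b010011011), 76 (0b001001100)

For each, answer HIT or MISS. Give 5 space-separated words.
vaddr=68: (0,4) not in TLB -> MISS, insert
vaddr=77: (0,4) in TLB -> HIT
vaddr=250: (1,7) not in TLB -> MISS, insert
vaddr=155: (1,1) not in TLB -> MISS, insert
vaddr=76: (0,4) in TLB -> HIT

Answer: MISS HIT MISS MISS HIT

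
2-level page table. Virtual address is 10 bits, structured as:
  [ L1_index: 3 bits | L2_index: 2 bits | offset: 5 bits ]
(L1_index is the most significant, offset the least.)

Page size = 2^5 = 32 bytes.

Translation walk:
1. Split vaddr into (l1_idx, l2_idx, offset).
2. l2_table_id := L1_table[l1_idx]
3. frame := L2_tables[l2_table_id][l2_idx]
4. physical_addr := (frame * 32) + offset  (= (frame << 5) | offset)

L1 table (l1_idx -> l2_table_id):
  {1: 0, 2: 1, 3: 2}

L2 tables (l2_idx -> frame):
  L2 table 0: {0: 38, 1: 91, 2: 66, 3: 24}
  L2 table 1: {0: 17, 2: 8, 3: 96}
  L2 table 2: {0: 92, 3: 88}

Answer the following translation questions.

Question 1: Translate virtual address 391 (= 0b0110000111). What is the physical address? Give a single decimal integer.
vaddr = 391 = 0b0110000111
Split: l1_idx=3, l2_idx=0, offset=7
L1[3] = 2
L2[2][0] = 92
paddr = 92 * 32 + 7 = 2951

Answer: 2951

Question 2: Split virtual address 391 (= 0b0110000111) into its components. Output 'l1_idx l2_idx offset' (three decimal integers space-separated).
vaddr = 391 = 0b0110000111
  top 3 bits -> l1_idx = 3
  next 2 bits -> l2_idx = 0
  bottom 5 bits -> offset = 7

Answer: 3 0 7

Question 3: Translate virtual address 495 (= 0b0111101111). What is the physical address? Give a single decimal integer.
vaddr = 495 = 0b0111101111
Split: l1_idx=3, l2_idx=3, offset=15
L1[3] = 2
L2[2][3] = 88
paddr = 88 * 32 + 15 = 2831

Answer: 2831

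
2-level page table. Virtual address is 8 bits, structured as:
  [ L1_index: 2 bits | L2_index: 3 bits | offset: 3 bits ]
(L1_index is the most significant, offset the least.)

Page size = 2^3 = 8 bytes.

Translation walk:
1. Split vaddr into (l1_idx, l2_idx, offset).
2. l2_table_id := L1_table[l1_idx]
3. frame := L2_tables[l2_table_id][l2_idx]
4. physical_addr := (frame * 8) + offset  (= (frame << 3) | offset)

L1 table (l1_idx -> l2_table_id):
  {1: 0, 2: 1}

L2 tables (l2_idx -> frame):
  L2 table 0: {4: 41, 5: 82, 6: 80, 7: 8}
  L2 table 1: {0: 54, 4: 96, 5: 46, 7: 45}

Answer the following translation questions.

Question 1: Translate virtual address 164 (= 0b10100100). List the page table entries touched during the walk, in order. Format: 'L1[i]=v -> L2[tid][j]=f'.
Answer: L1[2]=1 -> L2[1][4]=96

Derivation:
vaddr = 164 = 0b10100100
Split: l1_idx=2, l2_idx=4, offset=4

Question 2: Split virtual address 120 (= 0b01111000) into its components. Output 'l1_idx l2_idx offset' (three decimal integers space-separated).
Answer: 1 7 0

Derivation:
vaddr = 120 = 0b01111000
  top 2 bits -> l1_idx = 1
  next 3 bits -> l2_idx = 7
  bottom 3 bits -> offset = 0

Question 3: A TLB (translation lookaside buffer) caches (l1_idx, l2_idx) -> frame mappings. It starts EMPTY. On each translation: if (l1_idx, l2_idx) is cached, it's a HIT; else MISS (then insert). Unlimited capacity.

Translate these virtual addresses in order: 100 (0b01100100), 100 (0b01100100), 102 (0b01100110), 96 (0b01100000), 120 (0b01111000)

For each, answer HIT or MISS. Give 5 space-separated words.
vaddr=100: (1,4) not in TLB -> MISS, insert
vaddr=100: (1,4) in TLB -> HIT
vaddr=102: (1,4) in TLB -> HIT
vaddr=96: (1,4) in TLB -> HIT
vaddr=120: (1,7) not in TLB -> MISS, insert

Answer: MISS HIT HIT HIT MISS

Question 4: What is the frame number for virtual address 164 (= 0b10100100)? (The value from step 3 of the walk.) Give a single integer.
Answer: 96

Derivation:
vaddr = 164: l1_idx=2, l2_idx=4
L1[2] = 1; L2[1][4] = 96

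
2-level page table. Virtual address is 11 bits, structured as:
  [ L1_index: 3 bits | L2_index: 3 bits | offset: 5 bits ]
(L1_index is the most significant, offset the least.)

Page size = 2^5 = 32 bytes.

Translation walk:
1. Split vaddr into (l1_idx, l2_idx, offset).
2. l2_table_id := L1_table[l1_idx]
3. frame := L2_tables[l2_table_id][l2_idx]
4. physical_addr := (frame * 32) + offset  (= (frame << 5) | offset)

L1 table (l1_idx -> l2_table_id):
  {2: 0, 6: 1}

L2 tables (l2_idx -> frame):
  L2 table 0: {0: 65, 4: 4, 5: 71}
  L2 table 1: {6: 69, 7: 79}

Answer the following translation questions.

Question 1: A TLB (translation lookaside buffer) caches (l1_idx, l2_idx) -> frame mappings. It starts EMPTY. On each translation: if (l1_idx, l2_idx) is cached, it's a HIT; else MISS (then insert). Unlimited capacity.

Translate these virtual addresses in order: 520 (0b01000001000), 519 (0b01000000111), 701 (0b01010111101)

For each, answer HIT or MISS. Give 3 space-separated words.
Answer: MISS HIT MISS

Derivation:
vaddr=520: (2,0) not in TLB -> MISS, insert
vaddr=519: (2,0) in TLB -> HIT
vaddr=701: (2,5) not in TLB -> MISS, insert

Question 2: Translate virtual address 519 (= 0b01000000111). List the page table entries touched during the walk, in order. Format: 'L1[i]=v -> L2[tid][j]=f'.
Answer: L1[2]=0 -> L2[0][0]=65

Derivation:
vaddr = 519 = 0b01000000111
Split: l1_idx=2, l2_idx=0, offset=7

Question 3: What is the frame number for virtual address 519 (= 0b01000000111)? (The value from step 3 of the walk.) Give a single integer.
vaddr = 519: l1_idx=2, l2_idx=0
L1[2] = 0; L2[0][0] = 65

Answer: 65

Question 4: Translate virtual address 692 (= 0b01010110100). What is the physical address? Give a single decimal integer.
vaddr = 692 = 0b01010110100
Split: l1_idx=2, l2_idx=5, offset=20
L1[2] = 0
L2[0][5] = 71
paddr = 71 * 32 + 20 = 2292

Answer: 2292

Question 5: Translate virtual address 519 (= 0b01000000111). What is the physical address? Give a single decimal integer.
vaddr = 519 = 0b01000000111
Split: l1_idx=2, l2_idx=0, offset=7
L1[2] = 0
L2[0][0] = 65
paddr = 65 * 32 + 7 = 2087

Answer: 2087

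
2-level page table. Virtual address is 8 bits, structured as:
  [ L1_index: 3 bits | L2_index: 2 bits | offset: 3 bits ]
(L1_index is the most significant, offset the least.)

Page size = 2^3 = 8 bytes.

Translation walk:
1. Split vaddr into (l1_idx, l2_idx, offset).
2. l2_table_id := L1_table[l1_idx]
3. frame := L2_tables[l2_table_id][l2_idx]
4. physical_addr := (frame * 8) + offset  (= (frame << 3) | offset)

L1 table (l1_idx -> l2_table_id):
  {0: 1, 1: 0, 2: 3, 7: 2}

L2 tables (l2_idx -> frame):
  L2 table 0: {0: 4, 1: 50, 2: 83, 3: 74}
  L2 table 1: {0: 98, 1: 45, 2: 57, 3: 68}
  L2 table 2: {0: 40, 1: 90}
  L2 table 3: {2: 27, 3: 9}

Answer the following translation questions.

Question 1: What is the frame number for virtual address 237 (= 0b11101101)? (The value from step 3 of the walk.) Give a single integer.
Answer: 90

Derivation:
vaddr = 237: l1_idx=7, l2_idx=1
L1[7] = 2; L2[2][1] = 90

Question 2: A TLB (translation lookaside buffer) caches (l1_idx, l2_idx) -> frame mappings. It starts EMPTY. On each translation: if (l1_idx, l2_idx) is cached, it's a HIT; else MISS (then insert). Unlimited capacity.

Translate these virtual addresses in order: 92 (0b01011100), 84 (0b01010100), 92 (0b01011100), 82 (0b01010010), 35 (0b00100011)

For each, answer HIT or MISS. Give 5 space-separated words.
Answer: MISS MISS HIT HIT MISS

Derivation:
vaddr=92: (2,3) not in TLB -> MISS, insert
vaddr=84: (2,2) not in TLB -> MISS, insert
vaddr=92: (2,3) in TLB -> HIT
vaddr=82: (2,2) in TLB -> HIT
vaddr=35: (1,0) not in TLB -> MISS, insert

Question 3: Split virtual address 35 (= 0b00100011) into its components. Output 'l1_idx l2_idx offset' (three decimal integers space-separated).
Answer: 1 0 3

Derivation:
vaddr = 35 = 0b00100011
  top 3 bits -> l1_idx = 1
  next 2 bits -> l2_idx = 0
  bottom 3 bits -> offset = 3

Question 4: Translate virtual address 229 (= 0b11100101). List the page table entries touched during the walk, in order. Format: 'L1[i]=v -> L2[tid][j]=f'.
Answer: L1[7]=2 -> L2[2][0]=40

Derivation:
vaddr = 229 = 0b11100101
Split: l1_idx=7, l2_idx=0, offset=5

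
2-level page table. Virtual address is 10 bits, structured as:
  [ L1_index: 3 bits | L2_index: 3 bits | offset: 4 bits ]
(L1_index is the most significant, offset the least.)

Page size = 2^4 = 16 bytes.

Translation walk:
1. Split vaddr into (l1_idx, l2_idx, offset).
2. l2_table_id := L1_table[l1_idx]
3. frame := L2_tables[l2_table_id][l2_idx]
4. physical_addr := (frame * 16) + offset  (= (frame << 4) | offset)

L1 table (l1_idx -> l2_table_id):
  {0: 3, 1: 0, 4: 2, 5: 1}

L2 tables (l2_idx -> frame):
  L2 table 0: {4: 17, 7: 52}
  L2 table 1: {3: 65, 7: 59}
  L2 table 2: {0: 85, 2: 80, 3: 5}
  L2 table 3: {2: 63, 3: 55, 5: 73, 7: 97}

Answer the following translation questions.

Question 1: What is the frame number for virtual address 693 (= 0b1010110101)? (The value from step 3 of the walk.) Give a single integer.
Answer: 65

Derivation:
vaddr = 693: l1_idx=5, l2_idx=3
L1[5] = 1; L2[1][3] = 65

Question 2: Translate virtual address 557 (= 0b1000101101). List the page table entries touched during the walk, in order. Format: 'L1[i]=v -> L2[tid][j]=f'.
Answer: L1[4]=2 -> L2[2][2]=80

Derivation:
vaddr = 557 = 0b1000101101
Split: l1_idx=4, l2_idx=2, offset=13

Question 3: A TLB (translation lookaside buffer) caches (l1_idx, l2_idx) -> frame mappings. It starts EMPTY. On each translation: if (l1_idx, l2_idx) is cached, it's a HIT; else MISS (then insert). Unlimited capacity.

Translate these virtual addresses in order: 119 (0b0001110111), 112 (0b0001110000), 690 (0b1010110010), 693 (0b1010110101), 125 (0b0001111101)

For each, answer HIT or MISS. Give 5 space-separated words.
Answer: MISS HIT MISS HIT HIT

Derivation:
vaddr=119: (0,7) not in TLB -> MISS, insert
vaddr=112: (0,7) in TLB -> HIT
vaddr=690: (5,3) not in TLB -> MISS, insert
vaddr=693: (5,3) in TLB -> HIT
vaddr=125: (0,7) in TLB -> HIT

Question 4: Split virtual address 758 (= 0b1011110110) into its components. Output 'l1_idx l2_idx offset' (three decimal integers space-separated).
vaddr = 758 = 0b1011110110
  top 3 bits -> l1_idx = 5
  next 3 bits -> l2_idx = 7
  bottom 4 bits -> offset = 6

Answer: 5 7 6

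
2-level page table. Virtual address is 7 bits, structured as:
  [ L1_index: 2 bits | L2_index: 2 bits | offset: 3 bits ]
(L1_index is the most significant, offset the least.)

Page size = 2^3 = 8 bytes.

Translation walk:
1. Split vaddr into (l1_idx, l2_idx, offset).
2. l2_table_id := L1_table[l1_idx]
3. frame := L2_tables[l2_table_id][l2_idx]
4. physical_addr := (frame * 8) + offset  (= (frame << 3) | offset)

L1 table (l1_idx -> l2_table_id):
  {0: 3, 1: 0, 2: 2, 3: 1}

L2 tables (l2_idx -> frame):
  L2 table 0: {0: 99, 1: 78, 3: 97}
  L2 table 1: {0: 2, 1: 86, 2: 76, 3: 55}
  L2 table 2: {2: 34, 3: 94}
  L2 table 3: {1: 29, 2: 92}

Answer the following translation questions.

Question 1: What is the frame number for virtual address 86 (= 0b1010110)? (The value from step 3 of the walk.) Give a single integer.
Answer: 34

Derivation:
vaddr = 86: l1_idx=2, l2_idx=2
L1[2] = 2; L2[2][2] = 34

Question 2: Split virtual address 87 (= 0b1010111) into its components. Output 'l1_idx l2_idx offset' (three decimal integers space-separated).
Answer: 2 2 7

Derivation:
vaddr = 87 = 0b1010111
  top 2 bits -> l1_idx = 2
  next 2 bits -> l2_idx = 2
  bottom 3 bits -> offset = 7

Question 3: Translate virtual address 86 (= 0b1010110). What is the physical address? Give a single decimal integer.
Answer: 278

Derivation:
vaddr = 86 = 0b1010110
Split: l1_idx=2, l2_idx=2, offset=6
L1[2] = 2
L2[2][2] = 34
paddr = 34 * 8 + 6 = 278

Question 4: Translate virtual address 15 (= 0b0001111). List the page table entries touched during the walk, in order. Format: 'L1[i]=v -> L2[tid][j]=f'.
Answer: L1[0]=3 -> L2[3][1]=29

Derivation:
vaddr = 15 = 0b0001111
Split: l1_idx=0, l2_idx=1, offset=7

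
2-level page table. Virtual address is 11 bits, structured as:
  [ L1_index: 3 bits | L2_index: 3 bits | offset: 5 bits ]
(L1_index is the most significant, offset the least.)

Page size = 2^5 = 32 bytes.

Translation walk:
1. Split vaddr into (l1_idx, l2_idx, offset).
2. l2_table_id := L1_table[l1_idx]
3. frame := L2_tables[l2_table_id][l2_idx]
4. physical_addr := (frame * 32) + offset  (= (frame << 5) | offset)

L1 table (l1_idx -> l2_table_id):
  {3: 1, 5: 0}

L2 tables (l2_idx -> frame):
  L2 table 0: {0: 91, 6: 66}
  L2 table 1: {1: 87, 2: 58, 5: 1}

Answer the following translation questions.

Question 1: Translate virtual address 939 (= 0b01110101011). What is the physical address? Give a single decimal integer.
vaddr = 939 = 0b01110101011
Split: l1_idx=3, l2_idx=5, offset=11
L1[3] = 1
L2[1][5] = 1
paddr = 1 * 32 + 11 = 43

Answer: 43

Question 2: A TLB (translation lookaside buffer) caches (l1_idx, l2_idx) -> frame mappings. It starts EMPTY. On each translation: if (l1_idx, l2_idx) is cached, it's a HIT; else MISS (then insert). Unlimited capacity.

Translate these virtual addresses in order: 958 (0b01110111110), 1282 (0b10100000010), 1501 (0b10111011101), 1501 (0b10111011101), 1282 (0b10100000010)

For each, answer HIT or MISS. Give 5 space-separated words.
Answer: MISS MISS MISS HIT HIT

Derivation:
vaddr=958: (3,5) not in TLB -> MISS, insert
vaddr=1282: (5,0) not in TLB -> MISS, insert
vaddr=1501: (5,6) not in TLB -> MISS, insert
vaddr=1501: (5,6) in TLB -> HIT
vaddr=1282: (5,0) in TLB -> HIT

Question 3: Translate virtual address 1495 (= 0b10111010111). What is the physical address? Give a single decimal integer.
Answer: 2135

Derivation:
vaddr = 1495 = 0b10111010111
Split: l1_idx=5, l2_idx=6, offset=23
L1[5] = 0
L2[0][6] = 66
paddr = 66 * 32 + 23 = 2135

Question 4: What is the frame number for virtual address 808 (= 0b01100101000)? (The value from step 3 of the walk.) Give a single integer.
Answer: 87

Derivation:
vaddr = 808: l1_idx=3, l2_idx=1
L1[3] = 1; L2[1][1] = 87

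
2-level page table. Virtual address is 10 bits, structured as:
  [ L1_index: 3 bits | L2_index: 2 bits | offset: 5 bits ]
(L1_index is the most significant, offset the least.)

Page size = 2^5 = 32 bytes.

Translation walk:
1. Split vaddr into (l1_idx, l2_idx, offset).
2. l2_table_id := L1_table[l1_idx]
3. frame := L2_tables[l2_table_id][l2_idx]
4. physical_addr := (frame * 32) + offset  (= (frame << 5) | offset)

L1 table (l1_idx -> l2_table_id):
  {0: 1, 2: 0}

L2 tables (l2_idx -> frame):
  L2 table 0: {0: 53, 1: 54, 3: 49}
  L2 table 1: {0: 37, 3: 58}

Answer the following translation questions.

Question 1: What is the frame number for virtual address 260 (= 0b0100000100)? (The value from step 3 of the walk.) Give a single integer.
Answer: 53

Derivation:
vaddr = 260: l1_idx=2, l2_idx=0
L1[2] = 0; L2[0][0] = 53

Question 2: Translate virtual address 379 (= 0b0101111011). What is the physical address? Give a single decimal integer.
Answer: 1595

Derivation:
vaddr = 379 = 0b0101111011
Split: l1_idx=2, l2_idx=3, offset=27
L1[2] = 0
L2[0][3] = 49
paddr = 49 * 32 + 27 = 1595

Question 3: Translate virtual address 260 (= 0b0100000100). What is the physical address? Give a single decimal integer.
vaddr = 260 = 0b0100000100
Split: l1_idx=2, l2_idx=0, offset=4
L1[2] = 0
L2[0][0] = 53
paddr = 53 * 32 + 4 = 1700

Answer: 1700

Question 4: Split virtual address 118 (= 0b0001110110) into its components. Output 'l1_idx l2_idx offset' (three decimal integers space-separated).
vaddr = 118 = 0b0001110110
  top 3 bits -> l1_idx = 0
  next 2 bits -> l2_idx = 3
  bottom 5 bits -> offset = 22

Answer: 0 3 22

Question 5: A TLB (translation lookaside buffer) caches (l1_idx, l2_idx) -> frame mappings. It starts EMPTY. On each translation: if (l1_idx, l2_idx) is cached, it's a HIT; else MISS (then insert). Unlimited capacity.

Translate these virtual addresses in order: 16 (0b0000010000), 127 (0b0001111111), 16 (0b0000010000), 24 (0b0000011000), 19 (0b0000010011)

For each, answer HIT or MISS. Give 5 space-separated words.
vaddr=16: (0,0) not in TLB -> MISS, insert
vaddr=127: (0,3) not in TLB -> MISS, insert
vaddr=16: (0,0) in TLB -> HIT
vaddr=24: (0,0) in TLB -> HIT
vaddr=19: (0,0) in TLB -> HIT

Answer: MISS MISS HIT HIT HIT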